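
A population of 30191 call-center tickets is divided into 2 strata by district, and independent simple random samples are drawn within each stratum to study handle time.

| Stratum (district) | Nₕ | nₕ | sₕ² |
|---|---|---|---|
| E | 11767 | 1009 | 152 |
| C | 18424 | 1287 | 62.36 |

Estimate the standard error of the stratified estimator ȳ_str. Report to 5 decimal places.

0.19418

Var(ȳ_str) = Σₕ Wₕ²(1 − fₕ)sₕ²/nₕ with Wₕ = Nₕ/N, N = 30191.
E: Wₕ = 0.38975191; term = 0.38975191²·(1 − 0.08574828)·152/1009 = 0.020921592.
C: Wₕ = 0.61024809; term = 0.61024809²·(1 − 0.06985454)·62.36/1287 = 0.016783838.
Sum = 0.03770543.
SE = √(0.03770543) = 0.19418.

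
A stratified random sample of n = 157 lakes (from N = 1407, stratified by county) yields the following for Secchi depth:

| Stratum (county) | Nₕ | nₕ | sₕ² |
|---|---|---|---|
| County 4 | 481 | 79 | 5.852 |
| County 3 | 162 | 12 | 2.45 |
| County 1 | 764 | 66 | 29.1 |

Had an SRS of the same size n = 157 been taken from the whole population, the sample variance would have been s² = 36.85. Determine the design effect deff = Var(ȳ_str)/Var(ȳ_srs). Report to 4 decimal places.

0.6163

Var(ȳ_str) = Σ Wₕ²(1−fₕ)sₕ²/nₕ with Wₕ = Nₕ/1407:
  County 4: (481/1407)²·(1−79/481)·5.852/79 = 0.0072353603
  County 3: (162/1407)²·(1−12/162)·2.45/12 = 0.0025061261
  County 1: (764/1407)²·(1−66/764)·29.1/66 = 0.11877079
  → Var(ȳ_str) = 0.12851228.
Var(ȳ_srs) = (1 − 157/1407)·36.85/157 = 0.2085229.
deff = 0.12851228 / 0.2085229 = 0.6163.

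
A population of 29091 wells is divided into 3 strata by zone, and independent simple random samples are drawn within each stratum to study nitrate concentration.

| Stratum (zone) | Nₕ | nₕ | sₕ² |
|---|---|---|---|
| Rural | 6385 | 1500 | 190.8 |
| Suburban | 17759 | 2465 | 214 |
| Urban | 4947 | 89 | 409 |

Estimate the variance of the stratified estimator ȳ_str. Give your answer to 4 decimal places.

0.1631

Var(ȳ_str) = Σₕ Wₕ²(1 − fₕ)sₕ²/nₕ with Wₕ = Nₕ/N, N = 29091.
Rural: Wₕ = 0.21948369; term = 0.21948369²·(1 − 0.23492561)·190.8/1500 = 0.0046880829.
Suburban: Wₕ = 0.61046372; term = 0.61046372²·(1 − 0.13880286)·214/2465 = 0.02786244.
Urban: Wₕ = 0.17005259; term = 0.17005259²·(1 − 0.01799070)·409/89 = 0.13050148.
Sum = 0.163052.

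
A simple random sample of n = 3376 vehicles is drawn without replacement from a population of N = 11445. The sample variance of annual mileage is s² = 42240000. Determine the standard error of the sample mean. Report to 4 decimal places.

93.9210

Under SRS without replacement, Var(ȳ) = (1 − f)·s²/n with f = n/N = 3376/11445 = 0.29497597.
Var(ȳ) = (1 − 0.29497597)·42240000/3376 = 0.70502403·12511.848 = 8821.1537.
SE(ȳ) = √(8821.1537) = 93.9210.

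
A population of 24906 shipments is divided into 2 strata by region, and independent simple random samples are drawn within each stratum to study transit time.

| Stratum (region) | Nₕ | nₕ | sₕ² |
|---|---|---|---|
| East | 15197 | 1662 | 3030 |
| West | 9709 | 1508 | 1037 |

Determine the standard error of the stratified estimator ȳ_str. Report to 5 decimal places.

Var(ȳ_str) = Σₕ Wₕ²(1 − fₕ)sₕ²/nₕ with Wₕ = Nₕ/N, N = 24906.
East: Wₕ = 0.61017426; term = 0.61017426²·(1 − 0.10936369)·3030/1662 = 0.60453266.
West: Wₕ = 0.38982574; term = 0.38982574²·(1 − 0.15531981)·1037/1508 = 0.088269519.
Sum = 0.69280218.
SE = √(0.69280218) = 0.83235.

0.83235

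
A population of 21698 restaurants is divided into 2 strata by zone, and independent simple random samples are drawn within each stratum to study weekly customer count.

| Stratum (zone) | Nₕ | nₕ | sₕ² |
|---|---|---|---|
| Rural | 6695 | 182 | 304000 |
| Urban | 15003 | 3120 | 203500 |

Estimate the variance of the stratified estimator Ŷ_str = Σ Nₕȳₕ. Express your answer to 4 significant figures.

Var(Ŷ_str) = Σₕ Nₕ²(1 − fₕ)sₕ²/nₕ.
Rural: 6695²·(1 − 182/6695)·304000/182 = 7.2833949 × 10^10.
Urban: 15003²·(1 − 3120/15003)·203500/3120 = 1.1628241 × 10^10.
Sum = 8.446219 × 10^10.

8.446 × 10^10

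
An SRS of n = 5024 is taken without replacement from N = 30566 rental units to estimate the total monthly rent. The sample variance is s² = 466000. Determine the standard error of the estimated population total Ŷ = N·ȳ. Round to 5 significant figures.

Var(Ŷ) = N²·Var(ȳ) = N²·(1 − n/N)·s²/n.
f = 5024/30566 = 0.16436564; Var(ȳ) = 0.83563436·466000/5024 = 77.509079.
Var(Ŷ) = 30566² · 77.509079 = 7.241521 × 10^10.
SE(Ŷ) = √(7.241521 × 10^10) = 269100.

269100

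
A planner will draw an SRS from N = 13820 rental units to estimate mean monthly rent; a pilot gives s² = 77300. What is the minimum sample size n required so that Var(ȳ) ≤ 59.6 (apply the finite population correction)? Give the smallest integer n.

1186

Without fpc, n₀ = s²/D = 77300/59.6 = 1296.9799.
With fpc, (1 − n/N)·s²/n ≤ D requires n ≥ n₀/(1 + n₀/N) = 1296.9799/(1 + 1296.9799/13820) = 1185.7039.
Rounding up, n = 1186.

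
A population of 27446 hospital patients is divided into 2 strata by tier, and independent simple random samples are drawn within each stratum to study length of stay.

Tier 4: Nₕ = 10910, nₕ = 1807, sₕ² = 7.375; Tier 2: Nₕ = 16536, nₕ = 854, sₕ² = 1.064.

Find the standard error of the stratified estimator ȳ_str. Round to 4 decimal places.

Var(ȳ_str) = Σₕ Wₕ²(1 − fₕ)sₕ²/nₕ with Wₕ = Nₕ/N, N = 27446.
Tier 4: Wₕ = 0.39750783; term = 0.39750783²·(1 − 0.16562786)·7.375/1807 = 5.3809016 × 10^-4.
Tier 2: Wₕ = 0.60249217; term = 0.60249217²·(1 − 0.05164490)·1.064/854 = 4.2890149 × 10^-4.
Sum = 9.6699165 × 10^-4.
SE = √(9.6699165 × 10^-4) = 0.0311.

0.0311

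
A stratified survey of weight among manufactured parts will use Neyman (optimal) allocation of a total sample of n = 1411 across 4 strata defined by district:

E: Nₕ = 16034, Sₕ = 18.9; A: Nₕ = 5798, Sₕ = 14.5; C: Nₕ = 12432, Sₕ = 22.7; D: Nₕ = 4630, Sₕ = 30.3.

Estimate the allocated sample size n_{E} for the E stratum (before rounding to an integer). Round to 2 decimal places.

528.15

Neyman allocation: nₕ = n·NₕSₕ / Σⱼ NⱼSⱼ.
Σ NⱼSⱼ = 16034·18.9 + 5798·14.5 + 12432·22.7 + 4630·30.3 = 809609.
n_{E} = 1411·16034·18.9 / 809609 = 528.15.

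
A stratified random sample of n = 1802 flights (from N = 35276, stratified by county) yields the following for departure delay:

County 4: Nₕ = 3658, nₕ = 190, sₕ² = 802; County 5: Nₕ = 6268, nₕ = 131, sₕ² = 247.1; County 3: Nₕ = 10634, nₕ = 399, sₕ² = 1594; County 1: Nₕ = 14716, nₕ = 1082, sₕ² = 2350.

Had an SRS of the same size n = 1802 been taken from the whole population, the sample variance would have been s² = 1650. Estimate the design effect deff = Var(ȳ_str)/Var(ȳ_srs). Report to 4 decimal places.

Var(ȳ_str) = Σ Wₕ²(1−fₕ)sₕ²/nₕ with Wₕ = Nₕ/35276:
  County 4: (3658/35276)²·(1−190/3658)·802/190 = 0.043031342
  County 5: (6268/35276)²·(1−131/6268)·247.1/131 = 0.058307966
  County 3: (10634/35276)²·(1−399/10634)·1594/399 = 0.34941477
  County 1: (14716/35276)²·(1−1082/14716)·2350/1082 = 0.35018295
  → Var(ȳ_str) = 0.80093703.
Var(ȳ_srs) = (1 − 1802/35276)·1650/1802 = 0.86887527.
deff = 0.80093703 / 0.86887527 = 0.9218.

0.9218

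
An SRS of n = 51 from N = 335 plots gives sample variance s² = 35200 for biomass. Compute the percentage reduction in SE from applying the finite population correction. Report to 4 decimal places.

7.9261

f = n/N = 51/335 = 0.15223881.
SE_no-fpc = √(s²/n) = 26.271583; SE_fpc = √((1−f)s²/n) = 24.189284.
Ratio = √(1−f) = 0.92073948. Reduction = 100·(1 − 0.92073948) = 7.9261%.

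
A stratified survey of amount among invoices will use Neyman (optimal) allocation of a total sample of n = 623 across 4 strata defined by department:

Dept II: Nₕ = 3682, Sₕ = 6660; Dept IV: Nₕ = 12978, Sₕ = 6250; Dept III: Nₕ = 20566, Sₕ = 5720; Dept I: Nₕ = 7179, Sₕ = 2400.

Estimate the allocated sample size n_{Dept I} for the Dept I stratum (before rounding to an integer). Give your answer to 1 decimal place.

Neyman allocation: nₕ = n·NₕSₕ / Σⱼ NⱼSⱼ.
Σ NⱼSⱼ = 3682·6660 + 12978·6250 + 20566·5720 + 7179·2400 = 2.4050174 × 10^8.
n_{Dept I} = 623·7179·2400 / (2.4050174 × 10^8) = 44.6.

44.6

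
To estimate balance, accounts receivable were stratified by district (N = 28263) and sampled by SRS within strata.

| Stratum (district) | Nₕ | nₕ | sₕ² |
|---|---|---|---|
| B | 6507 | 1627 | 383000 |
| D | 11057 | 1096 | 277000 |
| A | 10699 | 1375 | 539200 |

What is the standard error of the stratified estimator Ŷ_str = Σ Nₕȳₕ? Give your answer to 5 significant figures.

Var(Ŷ_str) = Σₕ Nₕ²(1 − fₕ)sₕ²/nₕ.
B: 6507²·(1 − 1627/6507)·383000/1627 = 7.4750112 × 10^9.
D: 11057²·(1 − 1096/11057)·277000/1096 = 2.7836169 × 10^10.
A: 10699²·(1 − 1375/10699)·539200/1375 = 3.9119441 × 10^10.
Sum = 7.4430621 × 10^10.
SE = √(7.4430621 × 10^10) = 272820.

272820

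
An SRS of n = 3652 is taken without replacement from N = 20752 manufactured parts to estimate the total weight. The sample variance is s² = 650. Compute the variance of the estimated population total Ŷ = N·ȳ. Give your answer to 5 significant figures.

Var(Ŷ) = N²·Var(ȳ) = N²·(1 − n/N)·s²/n.
f = 3652/20752 = 0.17598304; Var(ȳ) = 0.82401696·650/3652 = 0.14666238.
Var(Ŷ) = 20752² · 0.14666238 = 6.3159495 × 10^7.

6.3159 × 10^7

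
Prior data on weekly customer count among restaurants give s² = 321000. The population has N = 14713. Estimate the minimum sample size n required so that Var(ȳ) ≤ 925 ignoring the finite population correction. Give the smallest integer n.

348

Without fpc, n₀ = s²/D = 321000/925 = 347.0270.
Rounding up, n = 348.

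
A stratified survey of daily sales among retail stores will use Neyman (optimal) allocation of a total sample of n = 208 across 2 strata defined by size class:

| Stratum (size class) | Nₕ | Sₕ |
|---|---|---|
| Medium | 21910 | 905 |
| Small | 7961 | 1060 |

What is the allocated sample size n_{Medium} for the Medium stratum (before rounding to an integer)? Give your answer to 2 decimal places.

Neyman allocation: nₕ = n·NₕSₕ / Σⱼ NⱼSⱼ.
Σ NⱼSⱼ = 21910·905 + 7961·1060 = 2.826721 × 10^7.
n_{Medium} = 208·21910·905 / (2.826721 × 10^7) = 145.91.

145.91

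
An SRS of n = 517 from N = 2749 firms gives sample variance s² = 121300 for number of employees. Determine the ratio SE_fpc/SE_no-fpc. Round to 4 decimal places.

f = n/N = 517/2749 = 0.18806839.
SE_no-fpc = √(s²/n) = 15.317403; SE_fpc = √((1−f)s²/n) = 13.80209.
Ratio = √(1−f) = 0.90107248.

0.9011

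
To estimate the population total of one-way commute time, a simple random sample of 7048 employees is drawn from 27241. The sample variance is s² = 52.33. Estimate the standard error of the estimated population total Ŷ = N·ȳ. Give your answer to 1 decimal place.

Var(Ŷ) = N²·Var(ȳ) = N²·(1 − n/N)·s²/n.
f = 7048/27241 = 0.25872765; Var(ȳ) = 0.74127235·52.33/7048 = 0.0055037999.
Var(Ŷ) = 27241² · 0.0055037999 = 4.0842162 × 10^6.
SE(Ŷ) = √(4.0842162 × 10^6) = 2020.9.

2020.9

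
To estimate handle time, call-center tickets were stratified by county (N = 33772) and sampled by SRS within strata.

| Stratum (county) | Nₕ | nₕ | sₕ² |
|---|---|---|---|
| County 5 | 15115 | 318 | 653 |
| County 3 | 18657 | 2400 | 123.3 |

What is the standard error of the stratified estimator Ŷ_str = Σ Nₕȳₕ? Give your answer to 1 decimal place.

21791.1

Var(Ŷ_str) = Σₕ Nₕ²(1 − fₕ)sₕ²/nₕ.
County 5: 15115²·(1 − 318/15115)·653/318 = 4.592698 × 10^8.
County 3: 18657²·(1 − 2400/18657)·123.3/2400 = 1.5582389 × 10^7.
Sum = 4.7485219 × 10^8.
SE = √(4.7485219 × 10^8) = 21791.1.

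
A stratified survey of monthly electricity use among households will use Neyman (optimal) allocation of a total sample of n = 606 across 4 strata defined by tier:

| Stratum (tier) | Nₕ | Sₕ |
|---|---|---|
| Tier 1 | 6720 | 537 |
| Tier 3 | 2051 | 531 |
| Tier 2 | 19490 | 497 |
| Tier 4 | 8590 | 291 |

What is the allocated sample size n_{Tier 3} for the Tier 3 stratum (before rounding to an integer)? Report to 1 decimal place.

39.1

Neyman allocation: nₕ = n·NₕSₕ / Σⱼ NⱼSⱼ.
Σ NⱼSⱼ = 6720·537 + 2051·531 + 19490·497 + 8590·291 = 1.6883941 × 10^7.
n_{Tier 3} = 606·2051·531 / (1.6883941 × 10^7) = 39.1.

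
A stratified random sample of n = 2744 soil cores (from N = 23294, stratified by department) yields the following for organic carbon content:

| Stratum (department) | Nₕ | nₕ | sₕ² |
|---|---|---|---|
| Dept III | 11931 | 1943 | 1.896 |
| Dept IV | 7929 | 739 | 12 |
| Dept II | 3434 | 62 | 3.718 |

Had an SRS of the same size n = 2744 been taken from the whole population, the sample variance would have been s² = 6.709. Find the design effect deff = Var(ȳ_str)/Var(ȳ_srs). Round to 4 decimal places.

1.4836

Var(ȳ_str) = Σ Wₕ²(1−fₕ)sₕ²/nₕ with Wₕ = Nₕ/23294:
  Dept III: (11931/23294)²·(1−1943/11931)·1.896/1943 = 2.1430523 × 10^-4
  Dept IV: (7929/23294)²·(1−739/7929)·12/739 = 0.0017060666
  Dept II: (3434/23294)²·(1−62/3434)·3.718/62 = 0.0012797272
  → Var(ȳ_str) = 0.003200099.
Var(ȳ_srs) = (1 − 2744/23294)·6.709/2744 = 0.0021569568.
deff = 0.003200099 / 0.0021569568 = 1.4836.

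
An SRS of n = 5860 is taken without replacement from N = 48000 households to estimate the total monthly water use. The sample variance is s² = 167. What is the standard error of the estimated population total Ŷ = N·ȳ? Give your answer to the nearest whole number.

Var(Ŷ) = N²·Var(ȳ) = N²·(1 − n/N)·s²/n.
f = 5860/48000 = 0.12208333; Var(ȳ) = 0.87791667·167/5860 = 0.025019127.
Var(Ŷ) = 48000² · 0.025019127 = 5.7644069 × 10^7.
SE(Ŷ) = √(5.7644069 × 10^7) = 7592.

7592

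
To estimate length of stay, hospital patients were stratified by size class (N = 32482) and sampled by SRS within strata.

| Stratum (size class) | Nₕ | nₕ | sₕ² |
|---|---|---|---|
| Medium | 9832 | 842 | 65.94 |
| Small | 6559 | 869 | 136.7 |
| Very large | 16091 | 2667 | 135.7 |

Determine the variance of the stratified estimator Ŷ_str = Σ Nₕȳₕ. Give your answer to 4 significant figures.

2.378 × 10^7

Var(Ŷ_str) = Σₕ Nₕ²(1 − fₕ)sₕ²/nₕ.
Medium: 9832²·(1 − 842/9832)·65.94/842 = 6.9221087 × 10^6.
Small: 6559²·(1 − 869/6559)·136.7/869 = 5.8708182 × 10^6.
Very large: 16091²·(1 − 2667/16091)·135.7/2667 = 1.099061 × 10^7.
Sum = 2.3783537 × 10^7.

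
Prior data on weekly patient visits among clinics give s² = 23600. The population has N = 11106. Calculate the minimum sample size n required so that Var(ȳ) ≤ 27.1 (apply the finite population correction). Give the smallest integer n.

808

Without fpc, n₀ = s²/D = 23600/27.1 = 870.8487.
With fpc, (1 − n/N)·s²/n ≤ D requires n ≥ n₀/(1 + n₀/N) = 870.8487/(1 + 870.8487/11106) = 807.5284.
Rounding up, n = 808.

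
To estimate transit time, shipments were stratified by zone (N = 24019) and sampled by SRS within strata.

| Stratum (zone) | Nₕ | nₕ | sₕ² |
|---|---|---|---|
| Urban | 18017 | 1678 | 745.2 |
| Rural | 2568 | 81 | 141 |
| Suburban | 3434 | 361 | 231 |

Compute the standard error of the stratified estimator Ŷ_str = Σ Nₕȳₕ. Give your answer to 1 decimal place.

12190.3

Var(Ŷ_str) = Σₕ Nₕ²(1 − fₕ)sₕ²/nₕ.
Urban: 18017²·(1 − 1678/18017)·745.2/1678 = 1.3073409 × 10^8.
Rural: 2568²·(1 − 81/2568)·141/81 = 1.1117443 × 10^7.
Suburban: 3434²·(1 − 361/3434)·231/361 = 6.7525472 × 10^6.
Sum = 1.4860408 × 10^8.
SE = √(1.4860408 × 10^8) = 12190.3.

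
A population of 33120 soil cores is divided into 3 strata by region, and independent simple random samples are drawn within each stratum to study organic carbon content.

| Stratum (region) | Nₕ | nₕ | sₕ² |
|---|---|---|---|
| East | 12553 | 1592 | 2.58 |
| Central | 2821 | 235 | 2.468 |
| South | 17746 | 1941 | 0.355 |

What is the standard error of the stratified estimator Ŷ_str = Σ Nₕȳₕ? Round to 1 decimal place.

Var(Ŷ_str) = Σₕ Nₕ²(1 − fₕ)sₕ²/nₕ.
East: 12553²·(1 − 1592/12553)·2.58/1592 = 222984.33.
Central: 2821²·(1 − 235/2821)·2.468/235 = 76614.135.
South: 17746²·(1 − 1941/17746)·0.355/1941 = 51297.688.
Sum = 350896.15.
SE = √(350896.15) = 592.4.

592.4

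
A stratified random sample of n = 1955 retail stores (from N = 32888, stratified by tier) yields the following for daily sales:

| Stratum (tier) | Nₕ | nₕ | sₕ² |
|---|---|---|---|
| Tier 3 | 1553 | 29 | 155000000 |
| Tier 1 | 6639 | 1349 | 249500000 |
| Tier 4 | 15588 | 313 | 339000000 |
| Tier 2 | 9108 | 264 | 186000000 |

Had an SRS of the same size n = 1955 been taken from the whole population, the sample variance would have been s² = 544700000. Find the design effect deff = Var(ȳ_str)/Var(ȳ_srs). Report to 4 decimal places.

Var(ȳ_str) = Σ Wₕ²(1−fₕ)sₕ²/nₕ with Wₕ = Nₕ/32888:
  Tier 3: (1553/32888)²·(1−29/1553)·155000000/29 = 11695.403
  Tier 1: (6639/32888)²·(1−1349/6639)·249500000/1349 = 6005.401
  Tier 4: (15588/32888)²·(1−313/15588)·339000000/313 = 238425.14
  Tier 2: (9108/32888)²·(1−264/9108)·186000000/264 = 52469.37
  → Var(ȳ_str) = 308595.31.
Var(ȳ_srs) = (1 − 1955/32888)·544700000/1955 = 262056.65.
deff = 308595.31 / 262056.65 = 1.1776.

1.1776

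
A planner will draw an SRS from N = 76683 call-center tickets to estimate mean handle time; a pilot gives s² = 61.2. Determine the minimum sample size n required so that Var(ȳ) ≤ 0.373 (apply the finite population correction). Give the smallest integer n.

Without fpc, n₀ = s²/D = 61.2/0.373 = 164.0751.
With fpc, (1 − n/N)·s²/n ≤ D requires n ≥ n₀/(1 + n₀/N) = 164.0751/(1 + 164.0751/76683) = 163.7248.
Rounding up, n = 164.

164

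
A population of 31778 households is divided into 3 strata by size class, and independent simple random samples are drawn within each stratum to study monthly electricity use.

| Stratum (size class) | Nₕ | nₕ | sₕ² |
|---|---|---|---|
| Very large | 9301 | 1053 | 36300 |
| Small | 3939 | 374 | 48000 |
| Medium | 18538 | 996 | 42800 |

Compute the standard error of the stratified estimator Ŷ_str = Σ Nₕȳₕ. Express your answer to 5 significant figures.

Var(Ŷ_str) = Σₕ Nₕ²(1 − fₕ)sₕ²/nₕ.
Very large: 9301²·(1 − 1053/9301)·36300/1053 = 2.644579 × 10^9.
Small: 3939²·(1 − 374/3939)·48000/374 = 1.8022505 × 10^9.
Medium: 18538²·(1 − 996/18538)·42800/996 = 1.3974183 × 10^10.
Sum = 1.8421013 × 10^10.
SE = √(1.8421013 × 10^10) = 135720.

135720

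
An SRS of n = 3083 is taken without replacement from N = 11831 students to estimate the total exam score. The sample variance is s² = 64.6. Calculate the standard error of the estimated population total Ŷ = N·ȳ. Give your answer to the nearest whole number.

Var(Ŷ) = N²·Var(ȳ) = N²·(1 − n/N)·s²/n.
f = 3083/11831 = 0.26058659; Var(ȳ) = 0.73941341·64.6/3083 = 0.015493385.
Var(Ŷ) = 11831² · 0.015493385 = 2.1686488 × 10^6.
SE(Ŷ) = √(2.1686488 × 10^6) = 1473.

1473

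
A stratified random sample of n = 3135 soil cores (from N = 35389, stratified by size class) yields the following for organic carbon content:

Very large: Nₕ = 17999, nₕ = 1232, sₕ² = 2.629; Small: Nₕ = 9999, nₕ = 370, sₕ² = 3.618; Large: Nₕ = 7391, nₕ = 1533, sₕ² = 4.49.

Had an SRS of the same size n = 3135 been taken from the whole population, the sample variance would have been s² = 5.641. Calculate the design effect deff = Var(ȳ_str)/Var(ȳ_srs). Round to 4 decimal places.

0.8337

Var(ȳ_str) = Σ Wₕ²(1−fₕ)sₕ²/nₕ with Wₕ = Nₕ/35389:
  Very large: (17999/35389)²·(1−1232/17999)·2.629/1232 = 5.1421772 × 10^-4
  Small: (9999/35389)²·(1−370/9999)·3.618/370 = 7.5174061 × 10^-4
  Large: (7391/35389)²·(1−1533/7391)·4.49/1533 = 1.0125586 × 10^-4
  → Var(ȳ_str) = 0.0013672142.
Var(ȳ_srs) = (1 − 3135/35389)·5.641/3135 = 0.0016399622.
deff = 0.0013672142 / 0.0016399622 = 0.8337.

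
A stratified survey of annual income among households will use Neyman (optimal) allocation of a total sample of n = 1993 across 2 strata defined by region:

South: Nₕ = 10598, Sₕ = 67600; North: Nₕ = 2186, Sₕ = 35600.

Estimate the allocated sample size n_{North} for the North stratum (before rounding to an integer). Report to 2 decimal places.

195.28

Neyman allocation: nₕ = n·NₕSₕ / Σⱼ NⱼSⱼ.
Σ NⱼSⱼ = 10598·67600 + 2186·35600 = 7.942464 × 10^8.
n_{North} = 1993·2186·35600 / (7.942464 × 10^8) = 195.28.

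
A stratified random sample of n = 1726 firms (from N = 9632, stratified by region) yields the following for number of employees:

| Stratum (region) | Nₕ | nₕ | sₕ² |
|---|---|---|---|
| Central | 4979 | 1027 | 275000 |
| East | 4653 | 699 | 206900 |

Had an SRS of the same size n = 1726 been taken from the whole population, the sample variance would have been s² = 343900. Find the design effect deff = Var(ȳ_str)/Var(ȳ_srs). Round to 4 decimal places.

0.7062

Var(ȳ_str) = Σ Wₕ²(1−fₕ)sₕ²/nₕ with Wₕ = Nₕ/9632:
  Central: (4979/9632)²·(1−1027/4979)·275000/1027 = 56.792157
  East: (4653/9632)²·(1−699/4653)·206900/699 = 58.697565
  → Var(ȳ_str) = 115.48972.
Var(ȳ_srs) = (1 − 1726/9632)·343900/1726 = 163.54291.
deff = 115.48972 / 163.54291 = 0.7062.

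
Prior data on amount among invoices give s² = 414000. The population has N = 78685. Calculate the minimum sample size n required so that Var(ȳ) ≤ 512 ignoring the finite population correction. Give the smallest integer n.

Without fpc, n₀ = s²/D = 414000/512 = 808.5938.
Rounding up, n = 809.

809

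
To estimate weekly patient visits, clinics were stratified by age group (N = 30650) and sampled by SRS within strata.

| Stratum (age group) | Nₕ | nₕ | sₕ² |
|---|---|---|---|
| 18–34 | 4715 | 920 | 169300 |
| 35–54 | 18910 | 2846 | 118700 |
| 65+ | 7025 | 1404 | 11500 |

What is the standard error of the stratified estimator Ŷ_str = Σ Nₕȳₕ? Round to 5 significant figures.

127620

Var(Ŷ_str) = Σₕ Nₕ²(1 − fₕ)sₕ²/nₕ.
18–34: 4715²·(1 − 920/4715)·169300/920 = 3.2927792 × 10^9.
35–54: 18910²·(1 − 2846/18910)·118700/2846 = 1.2669546 × 10^10.
65+: 7025²·(1 − 1404/7025)·11500/1404 = 3.234377 × 10^8.
Sum = 1.6285763 × 10^10.
SE = √(1.6285763 × 10^10) = 127620.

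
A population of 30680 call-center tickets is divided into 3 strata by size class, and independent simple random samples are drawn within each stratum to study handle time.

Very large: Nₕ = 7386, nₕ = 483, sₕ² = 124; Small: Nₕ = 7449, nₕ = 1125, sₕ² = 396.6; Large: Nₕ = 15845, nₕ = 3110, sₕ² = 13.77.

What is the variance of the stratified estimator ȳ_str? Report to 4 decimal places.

0.0325

Var(ȳ_str) = Σₕ Wₕ²(1 − fₕ)sₕ²/nₕ with Wₕ = Nₕ/N, N = 30680.
Very large: Wₕ = 0.24074316; term = 0.24074316²·(1 − 0.06539399)·124/483 = 0.013906282.
Small: Wₕ = 0.24279661; term = 0.24279661²·(1 − 0.15102698)·396.6/1125 = 0.017643279.
Large: Wₕ = 0.51646023; term = 0.51646023²·(1 − 0.19627643)·13.77/3110 = 9.4919192 × 10^-4.
Sum = 0.032498753.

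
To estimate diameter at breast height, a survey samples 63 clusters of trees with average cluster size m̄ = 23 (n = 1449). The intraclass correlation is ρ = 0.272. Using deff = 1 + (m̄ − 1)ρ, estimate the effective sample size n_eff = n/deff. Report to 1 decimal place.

207.5

deff = 1 + (23 − 1)·0.272 = 1 + 5.984 = 6.984.
n_eff = 1449 / 6.984 = 207.5.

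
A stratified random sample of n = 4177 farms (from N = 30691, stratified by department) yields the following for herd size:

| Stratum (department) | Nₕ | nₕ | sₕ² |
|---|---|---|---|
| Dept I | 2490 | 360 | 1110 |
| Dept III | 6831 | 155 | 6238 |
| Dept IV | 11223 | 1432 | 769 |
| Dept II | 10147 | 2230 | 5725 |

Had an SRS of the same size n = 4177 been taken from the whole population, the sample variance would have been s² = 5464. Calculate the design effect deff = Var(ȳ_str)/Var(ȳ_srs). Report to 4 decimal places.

Var(ȳ_str) = Σ Wₕ²(1−fₕ)sₕ²/nₕ with Wₕ = Nₕ/30691:
  Dept I: (2490/30691)²·(1−360/2490)·1110/360 = 0.017361104
  Dept III: (6831/30691)²·(1−155/6831)·6238/155 = 1.9484632
  Dept IV: (11223/30691)²·(1−1432/11223)·769/1432 = 0.062646564
  Dept II: (10147/30691)²·(1−2230/10147)·5725/2230 = 0.21895096
  → Var(ȳ_str) = 2.2474218.
Var(ȳ_srs) = (1 − 4177/30691)·5464/4177 = 1.1300832.
deff = 2.2474218 / 1.1300832 = 1.9887.

1.9887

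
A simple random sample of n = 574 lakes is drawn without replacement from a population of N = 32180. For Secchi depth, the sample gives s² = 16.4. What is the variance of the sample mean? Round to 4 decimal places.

0.0281

Under SRS without replacement, Var(ȳ) = (1 − f)·s²/n with f = n/N = 574/32180 = 0.01783717.
Var(ȳ) = (1 − 0.01783717)·16.4/574 = 0.98216283·0.028571429 = 0.028061795.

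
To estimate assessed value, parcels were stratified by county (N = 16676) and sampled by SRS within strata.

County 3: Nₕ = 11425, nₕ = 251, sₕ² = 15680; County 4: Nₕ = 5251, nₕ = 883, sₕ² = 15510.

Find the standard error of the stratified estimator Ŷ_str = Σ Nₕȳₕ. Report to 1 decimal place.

91531.4

Var(Ŷ_str) = Σₕ Nₕ²(1 − fₕ)sₕ²/nₕ.
County 3: 11425²·(1 − 251/11425)·15680/251 = 7.9751197 × 10^9.
County 4: 5251²·(1 − 883/5251)·15510/883 = 4.0288003 × 10^8.
Sum = 8.3779997 × 10^9.
SE = √(8.3779997 × 10^9) = 91531.4.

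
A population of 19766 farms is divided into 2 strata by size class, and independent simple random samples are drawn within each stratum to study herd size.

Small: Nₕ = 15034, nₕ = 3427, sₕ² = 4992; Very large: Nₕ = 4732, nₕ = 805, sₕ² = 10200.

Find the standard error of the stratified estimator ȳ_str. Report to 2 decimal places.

1.12

Var(ȳ_str) = Σₕ Wₕ²(1 − fₕ)sₕ²/nₕ with Wₕ = Nₕ/N, N = 19766.
Small: Wₕ = 0.76059901; term = 0.76059901²·(1 − 0.22794998)·4992/3427 = 0.65060504.
Very large: Wₕ = 0.23940099; term = 0.23940099²·(1 − 0.17011834)·10200/805 = 0.60265997.
Sum = 1.253265.
SE = √(1.253265) = 1.12.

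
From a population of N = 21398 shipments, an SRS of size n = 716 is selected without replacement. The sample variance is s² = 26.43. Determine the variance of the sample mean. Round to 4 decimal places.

Under SRS without replacement, Var(ȳ) = (1 − f)·s²/n with f = n/N = 716/21398 = 0.03346107.
Var(ȳ) = (1 − 0.03346107)·26.43/716 = 0.96653893·0.036913408 = 0.035678246.

0.0357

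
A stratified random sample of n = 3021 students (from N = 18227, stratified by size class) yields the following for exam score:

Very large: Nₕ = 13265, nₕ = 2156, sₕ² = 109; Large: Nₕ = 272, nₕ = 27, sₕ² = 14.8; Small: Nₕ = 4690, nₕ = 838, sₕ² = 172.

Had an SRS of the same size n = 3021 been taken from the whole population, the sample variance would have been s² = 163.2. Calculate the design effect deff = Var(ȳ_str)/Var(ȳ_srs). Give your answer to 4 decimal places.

Var(ȳ_str) = Σ Wₕ²(1−fₕ)sₕ²/nₕ with Wₕ = Nₕ/18227:
  Very large: (13265/18227)²·(1−2156/13265)·109/2156 = 0.022424851
  Large: (272/18227)²·(1−27/272)·14.8/27 = 1.0995185 × 10^-4
  Small: (4690/18227)²·(1−838/4690)·172/838 = 0.011161258
  → Var(ȳ_str) = 0.033696061.
Var(ȳ_srs) = (1 − 3021/18227)·163.2/3021 = 0.045068097.
deff = 0.033696061 / 0.045068097 = 0.7477.

0.7477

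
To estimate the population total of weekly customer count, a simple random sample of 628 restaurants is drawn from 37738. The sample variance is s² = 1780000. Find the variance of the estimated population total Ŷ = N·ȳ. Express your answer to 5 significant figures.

3.9694 × 10^12

Var(Ŷ) = N²·Var(ȳ) = N²·(1 − n/N)·s²/n.
f = 628/37738 = 0.01664105; Var(ȳ) = 0.98335895·1780000/628 = 2787.2276.
Var(Ŷ) = 37738² · 2787.2276 = 3.9694487 × 10^12.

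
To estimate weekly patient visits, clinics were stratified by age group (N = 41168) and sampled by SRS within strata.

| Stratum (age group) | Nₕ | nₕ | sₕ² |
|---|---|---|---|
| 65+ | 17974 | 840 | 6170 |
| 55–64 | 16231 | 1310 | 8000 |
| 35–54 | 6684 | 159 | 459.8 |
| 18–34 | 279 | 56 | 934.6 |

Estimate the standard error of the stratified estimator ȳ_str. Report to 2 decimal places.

Var(ȳ_str) = Σₕ Wₕ²(1 − fₕ)sₕ²/nₕ with Wₕ = Nₕ/N, N = 41168.
65+: Wₕ = 0.43660124; term = 0.43660124²·(1 − 0.04673417)·6170/840 = 1.334719.
55–64: Wₕ = 0.39426253; term = 0.39426253²·(1 − 0.08070975)·8000/1310 = 0.87265456.
35–54: Wₕ = 0.16235911; term = 0.16235911²·(1 − 0.02378815)·459.8/159 = 0.074416504.
18–34: Wₕ = 0.00677711; term = 0.00677711²·(1 − 0.20071685)·934.6/56 = 6.1267094 × 10^-4.
Sum = 2.2824027.
SE = √(2.2824027) = 1.51.

1.51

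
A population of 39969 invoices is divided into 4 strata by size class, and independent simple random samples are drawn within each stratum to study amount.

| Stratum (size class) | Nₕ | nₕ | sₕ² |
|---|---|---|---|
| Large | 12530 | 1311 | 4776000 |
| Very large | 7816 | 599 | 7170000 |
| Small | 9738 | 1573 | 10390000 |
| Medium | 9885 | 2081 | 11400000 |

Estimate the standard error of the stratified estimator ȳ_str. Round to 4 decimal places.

Var(ȳ_str) = Σₕ Wₕ²(1 − fₕ)sₕ²/nₕ with Wₕ = Nₕ/N, N = 39969.
Large: Wₕ = 0.31349296; term = 0.31349296²·(1 − 0.10462889)·4776000/1311 = 320.56808.
Very large: Wₕ = 0.19555155; term = 0.19555155²·(1 − 0.07663767)·7170000/599 = 422.65599.
Small: Wₕ = 0.24363882; term = 0.24363882²·(1 − 0.16153214)·10390000/1573 = 328.75035.
Medium: Wₕ = 0.24731667; term = 0.24731667²·(1 − 0.21052099)·11400000/2081 = 264.53317.
Sum = 1336.5076.
SE = √(1336.5076) = 36.5583.

36.5583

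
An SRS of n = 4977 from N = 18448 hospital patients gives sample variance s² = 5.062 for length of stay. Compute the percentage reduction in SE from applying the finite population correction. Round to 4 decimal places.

14.5474

f = n/N = 4977/18448 = 0.26978534.
SE_no-fpc = √(s²/n) = 0.031891669; SE_fpc = √((1−f)s²/n) = 0.02725226.
Ratio = √(1−f) = 0.85452598. Reduction = 100·(1 − 0.85452598) = 14.5474%.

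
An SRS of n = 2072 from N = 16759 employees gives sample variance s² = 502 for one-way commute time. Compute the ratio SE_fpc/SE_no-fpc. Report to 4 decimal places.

f = n/N = 2072/16759 = 0.12363506.
SE_no-fpc = √(s²/n) = 0.49221742; SE_fpc = √((1−f)s²/n) = 0.46078622.
Ratio = √(1−f) = 0.93614365.

0.9361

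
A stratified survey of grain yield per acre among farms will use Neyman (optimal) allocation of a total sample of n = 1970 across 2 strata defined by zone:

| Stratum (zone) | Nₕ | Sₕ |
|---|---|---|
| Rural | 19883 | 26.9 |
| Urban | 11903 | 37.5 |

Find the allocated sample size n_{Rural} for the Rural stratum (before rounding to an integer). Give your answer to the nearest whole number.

1074

Neyman allocation: nₕ = n·NₕSₕ / Σⱼ NⱼSⱼ.
Σ NⱼSⱼ = 19883·26.9 + 11903·37.5 = 981215.2.
n_{Rural} = 1970·19883·26.9 / 981215.2 = 1074.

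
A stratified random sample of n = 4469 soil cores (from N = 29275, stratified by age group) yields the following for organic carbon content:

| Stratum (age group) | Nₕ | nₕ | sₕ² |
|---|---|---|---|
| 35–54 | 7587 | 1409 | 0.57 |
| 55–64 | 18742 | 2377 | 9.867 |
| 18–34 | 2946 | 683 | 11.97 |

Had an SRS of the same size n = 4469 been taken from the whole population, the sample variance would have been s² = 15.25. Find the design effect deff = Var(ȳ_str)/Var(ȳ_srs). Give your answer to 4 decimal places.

0.5686

Var(ȳ_str) = Σ Wₕ²(1−fₕ)sₕ²/nₕ with Wₕ = Nₕ/29275:
  35–54: (7587/29275)²·(1−1409/7587)·0.57/1409 = 2.2125243 × 10^-5
  55–64: (18742/29275)²·(1−2377/18742)·9.867/2377 = 0.0014855733
  18–34: (2946/29275)²·(1−683/2946)·11.97/683 = 1.3633173 × 10^-4
  → Var(ȳ_str) = 0.0016440303.
Var(ȳ_srs) = (1 − 4469/29275)·15.25/4469 = 0.0028914742.
deff = 0.0016440303 / 0.0028914742 = 0.5686.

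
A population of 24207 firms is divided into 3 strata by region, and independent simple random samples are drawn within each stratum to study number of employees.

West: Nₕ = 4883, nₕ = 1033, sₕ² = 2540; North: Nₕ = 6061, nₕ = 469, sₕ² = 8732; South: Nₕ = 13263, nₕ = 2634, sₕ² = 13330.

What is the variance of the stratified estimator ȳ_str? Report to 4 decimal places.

Var(ȳ_str) = Σₕ Wₕ²(1 − fₕ)sₕ²/nₕ with Wₕ = Nₕ/N, N = 24207.
West: Wₕ = 0.20171851; term = 0.20171851²·(1 − 0.21155028)·2540/1033 = 0.078885814.
North: Wₕ = 0.25038212; term = 0.25038212²·(1 − 0.07737997)·8732/469 = 1.0768876.
South: Wₕ = 0.54789937; term = 0.54789937²·(1 − 0.19859760)·13330/2634 = 1.2174934.
Sum = 2.3732668.

2.3733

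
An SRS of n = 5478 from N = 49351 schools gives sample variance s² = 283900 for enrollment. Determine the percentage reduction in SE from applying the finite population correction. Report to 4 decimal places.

f = n/N = 5478/49351 = 0.11100079.
SE_no-fpc = √(s²/n) = 7.1989919; SE_fpc = √((1−f)s²/n) = 6.7876958.
Ratio = √(1−f) = 0.94286755. Reduction = 100·(1 − 0.94286755) = 5.7132%.

5.7132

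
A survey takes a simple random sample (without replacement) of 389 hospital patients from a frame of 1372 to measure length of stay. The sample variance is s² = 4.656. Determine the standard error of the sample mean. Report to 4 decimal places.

Under SRS without replacement, Var(ȳ) = (1 − f)·s²/n with f = n/N = 389/1372 = 0.28352770.
Var(ȳ) = (1 − 0.28352770)·4.656/389 = 0.71647230·0.011969152 = 0.0085755657.
SE(ȳ) = √(0.0085755657) = 0.0926.

0.0926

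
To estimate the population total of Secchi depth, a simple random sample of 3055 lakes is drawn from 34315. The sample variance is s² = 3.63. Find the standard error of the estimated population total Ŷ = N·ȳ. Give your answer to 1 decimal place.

1129.0

Var(Ŷ) = N²·Var(ȳ) = N²·(1 − n/N)·s²/n.
f = 3055/34315 = 0.08902812; Var(ȳ) = 0.91097188·3.63/3055 = 0.0010824314.
Var(Ŷ) = 34315² · 0.0010824314 = 1.2745838 × 10^6.
SE(Ŷ) = √(1.2745838 × 10^6) = 1129.0.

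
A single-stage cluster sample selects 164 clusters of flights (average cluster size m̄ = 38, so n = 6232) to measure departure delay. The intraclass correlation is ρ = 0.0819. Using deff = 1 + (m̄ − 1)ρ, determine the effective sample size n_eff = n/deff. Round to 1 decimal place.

1546.3

deff = 1 + (38 − 1)·0.0819 = 1 + 3.0303 = 4.0303.
n_eff = 6232 / 4.0303 = 1546.3.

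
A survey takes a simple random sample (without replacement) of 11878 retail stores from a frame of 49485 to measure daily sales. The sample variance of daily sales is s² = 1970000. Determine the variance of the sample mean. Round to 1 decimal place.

126.0

Under SRS without replacement, Var(ȳ) = (1 − f)·s²/n with f = n/N = 11878/49485 = 0.24003233.
Var(ȳ) = (1 − 0.24003233)·1970000/11878 = 0.75996767·165.85284 = 126.04279.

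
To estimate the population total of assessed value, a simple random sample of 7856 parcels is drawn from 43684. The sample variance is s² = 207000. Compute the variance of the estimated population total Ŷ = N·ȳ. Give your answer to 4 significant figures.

4.124 × 10^10

Var(Ŷ) = N²·Var(ȳ) = N²·(1 − n/N)·s²/n.
f = 7856/43684 = 0.17983701; Var(ȳ) = 0.82016299·207000/7856 = 21.61071.
Var(Ŷ) = 43684² · 21.61071 = 4.1239542 × 10^10.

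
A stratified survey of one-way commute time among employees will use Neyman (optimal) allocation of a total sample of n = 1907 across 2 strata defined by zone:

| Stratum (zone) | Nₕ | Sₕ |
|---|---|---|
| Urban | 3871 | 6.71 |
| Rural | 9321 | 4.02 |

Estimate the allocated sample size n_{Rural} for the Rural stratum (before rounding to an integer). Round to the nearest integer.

Neyman allocation: nₕ = n·NₕSₕ / Σⱼ NⱼSⱼ.
Σ NⱼSⱼ = 3871·6.71 + 9321·4.02 = 63444.83.
n_{Rural} = 1907·9321·4.02 / 63444.83 = 1126.

1126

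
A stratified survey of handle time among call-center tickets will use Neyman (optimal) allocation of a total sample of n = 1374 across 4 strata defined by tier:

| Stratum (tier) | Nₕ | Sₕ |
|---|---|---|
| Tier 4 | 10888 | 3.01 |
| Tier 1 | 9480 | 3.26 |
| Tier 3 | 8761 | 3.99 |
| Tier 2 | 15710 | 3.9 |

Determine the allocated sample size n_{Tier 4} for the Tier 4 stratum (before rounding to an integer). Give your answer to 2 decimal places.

281.61

Neyman allocation: nₕ = n·NₕSₕ / Σⱼ NⱼSⱼ.
Σ NⱼSⱼ = 10888·3.01 + 9480·3.26 + 8761·3.99 + 15710·3.9 = 159903.07.
n_{Tier 4} = 1374·10888·3.01 / 159903.07 = 281.61.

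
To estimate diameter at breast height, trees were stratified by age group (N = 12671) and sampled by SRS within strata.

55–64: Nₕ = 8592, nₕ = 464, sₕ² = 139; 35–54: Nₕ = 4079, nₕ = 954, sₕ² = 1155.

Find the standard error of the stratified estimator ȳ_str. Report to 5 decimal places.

Var(ȳ_str) = Σₕ Wₕ²(1 − fₕ)sₕ²/nₕ with Wₕ = Nₕ/N, N = 12671.
55–64: Wₕ = 0.67808381; term = 0.67808381²·(1 − 0.05400372)·139/464 = 0.13030258.
35–54: Wₕ = 0.32191619; term = 0.32191619²·(1 − 0.23388085)·1155/954 = 0.096120397.
Sum = 0.22642298.
SE = √(0.22642298) = 0.47584.

0.47584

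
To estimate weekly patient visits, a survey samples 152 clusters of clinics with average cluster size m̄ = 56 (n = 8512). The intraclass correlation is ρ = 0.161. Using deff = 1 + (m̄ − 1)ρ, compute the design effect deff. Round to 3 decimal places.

9.855

deff = 1 + (56 − 1)·0.161 = 1 + 8.855 = 9.855.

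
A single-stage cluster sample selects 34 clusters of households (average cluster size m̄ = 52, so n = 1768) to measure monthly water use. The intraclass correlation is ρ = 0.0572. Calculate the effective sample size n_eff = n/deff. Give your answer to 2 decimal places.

451.34

deff = 1 + (52 − 1)·0.0572 = 1 + 2.9172 = 3.9172.
n_eff = 1768 / 3.9172 = 451.34.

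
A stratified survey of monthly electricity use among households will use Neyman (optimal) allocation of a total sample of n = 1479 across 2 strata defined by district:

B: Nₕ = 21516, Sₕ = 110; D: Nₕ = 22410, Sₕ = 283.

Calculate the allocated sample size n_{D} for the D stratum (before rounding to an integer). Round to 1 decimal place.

Neyman allocation: nₕ = n·NₕSₕ / Σⱼ NⱼSⱼ.
Σ NⱼSⱼ = 21516·110 + 22410·283 = 8.70879 × 10^6.
n_{D} = 1479·22410·283 / (8.70879 × 10^6) = 1077.1.

1077.1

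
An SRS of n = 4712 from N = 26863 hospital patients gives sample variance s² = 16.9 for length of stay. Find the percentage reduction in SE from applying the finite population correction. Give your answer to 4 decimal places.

9.1930

f = n/N = 4712/26863 = 0.17540855.
SE_no-fpc = √(s²/n) = 0.059888124; SE_fpc = √((1−f)s²/n) = 0.05438262.
Ratio = √(1−f) = 0.90807018. Reduction = 100·(1 − 0.90807018) = 9.1930%.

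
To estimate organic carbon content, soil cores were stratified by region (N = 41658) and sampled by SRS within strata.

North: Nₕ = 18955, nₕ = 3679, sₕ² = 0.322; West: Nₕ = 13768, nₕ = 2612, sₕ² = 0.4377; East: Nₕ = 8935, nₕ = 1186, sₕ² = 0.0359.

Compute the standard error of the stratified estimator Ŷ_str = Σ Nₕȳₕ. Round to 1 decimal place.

230.6

Var(Ŷ_str) = Σₕ Nₕ²(1 − fₕ)sₕ²/nₕ.
North: 18955²·(1 − 3679/18955)·0.322/3679 = 25343.087.
West: 13768²·(1 − 2612/13768)·0.4377/2612 = 25738.471.
East: 8935²·(1 − 1186/8935)·0.0359/1186 = 2095.8007.
Sum = 53177.359.
SE = √(53177.359) = 230.6.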